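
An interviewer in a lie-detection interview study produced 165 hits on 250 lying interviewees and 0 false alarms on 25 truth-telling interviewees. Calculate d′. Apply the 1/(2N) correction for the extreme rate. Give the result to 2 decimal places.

d′ = 2.47

The false-alarm rate is 0/25 = 0, so apply the 1/(2N) correction: FA → 1/(2·25) = 0.02000.
z(H) = z(0.66000) = 0.412
z(FA) = z(0.02000) = -2.054
d' = 0.412 − (-2.054) = 2.466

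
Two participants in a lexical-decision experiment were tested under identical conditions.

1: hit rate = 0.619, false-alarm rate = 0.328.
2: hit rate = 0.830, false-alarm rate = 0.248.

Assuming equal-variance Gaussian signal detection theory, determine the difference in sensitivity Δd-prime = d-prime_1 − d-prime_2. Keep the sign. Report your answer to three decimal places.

1: z(0.619) = 0.3029, z(0.328) = -0.4454, d' = 0.7483
2: z(0.830) = 0.9542, z(0.248) = -0.6808, d' = 1.6350
Δd' = d'_1 − d'_2 = 0.7483 − 1.6350 = -0.8867
2 has the higher sensitivity.

Δd-prime = -0.887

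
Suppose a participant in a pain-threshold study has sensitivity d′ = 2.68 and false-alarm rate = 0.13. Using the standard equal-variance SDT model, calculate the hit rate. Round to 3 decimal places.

hit rate = 0.940

z(false-alarm rate) = z(0.13) = -1.1264
z(H) = z(FA) + d' = -1.1264 + 2.68 = 1.5536
hit rate = Φ(1.5536) = 0.9399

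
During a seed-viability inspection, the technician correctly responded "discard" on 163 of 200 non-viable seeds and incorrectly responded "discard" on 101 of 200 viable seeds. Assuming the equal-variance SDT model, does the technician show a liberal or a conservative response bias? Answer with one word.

z(H) = 0.896, z(FA) = 0.013
c = −½·(z(H) + z(FA)) = -0.4545
c < 0 → liberal criterion (biased toward responding “yes”).

liberal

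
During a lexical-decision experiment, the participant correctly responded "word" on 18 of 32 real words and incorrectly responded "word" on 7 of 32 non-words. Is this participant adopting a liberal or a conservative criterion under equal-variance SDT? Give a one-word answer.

conservative

z(H) = 0.157, z(FA) = -0.776
c = −½·(z(H) + z(FA)) = 0.3095
c > 0 → conservative criterion (biased toward responding “no”).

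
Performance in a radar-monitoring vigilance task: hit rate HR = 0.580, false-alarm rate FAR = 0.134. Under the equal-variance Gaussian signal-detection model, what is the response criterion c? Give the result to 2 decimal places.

c = 0.45

z(0.580) = 0.202, z(0.134) = -1.108
c = −½·[z(H) + z(FA)] = −0.5 × (0.202 + (-1.108)) = 0.453
c > 0: the operator has a conservative response bias.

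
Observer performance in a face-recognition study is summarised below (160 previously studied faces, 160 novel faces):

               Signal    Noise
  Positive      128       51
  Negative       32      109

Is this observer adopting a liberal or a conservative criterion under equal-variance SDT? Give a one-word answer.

liberal

z(H) = 0.842, z(FA) = -0.471
c = −½·(z(H) + z(FA)) = -0.1855
c < 0 → liberal criterion (biased toward responding “yes”).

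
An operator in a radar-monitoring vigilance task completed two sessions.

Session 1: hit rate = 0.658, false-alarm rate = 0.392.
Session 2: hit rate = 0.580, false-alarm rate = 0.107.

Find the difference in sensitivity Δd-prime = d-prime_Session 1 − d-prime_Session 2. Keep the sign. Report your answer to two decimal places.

Δd-prime = -0.76

Session 1: z(0.658) = 0.407, z(0.392) = -0.274, d' = 0.681
Session 2: z(0.580) = 0.202, z(0.107) = -1.243, d' = 1.445
Δd' = d'_Session 1 − d'_Session 2 = 0.681 − 1.445 = -0.764
Session 2 has the higher sensitivity.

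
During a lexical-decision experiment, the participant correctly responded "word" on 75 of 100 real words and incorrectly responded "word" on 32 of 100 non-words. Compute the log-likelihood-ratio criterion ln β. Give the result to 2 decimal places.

ln β = -0.12

H = 75/100 = 0.7500
FA = 32/100 = 0.3200
z(0.7500) = 0.674, z(0.3200) = -0.468
ln β = −½·[z(H)² − z(FA)²] = −0.5 × (0.454 − 0.219) = -0.1175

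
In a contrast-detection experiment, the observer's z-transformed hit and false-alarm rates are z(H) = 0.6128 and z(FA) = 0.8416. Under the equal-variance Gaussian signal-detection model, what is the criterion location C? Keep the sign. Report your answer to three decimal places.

C = -0.727

c = −½·[z(H) + z(FA)] = −½·(0.6128 + 0.8416) = -0.7272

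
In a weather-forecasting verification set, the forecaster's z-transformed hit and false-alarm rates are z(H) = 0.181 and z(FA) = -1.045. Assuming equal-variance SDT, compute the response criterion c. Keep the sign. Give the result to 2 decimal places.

c = 0.43

c = −½·[z(H) + z(FA)] = −½·(0.181 + (-1.045)) = 0.432
c > 0: the forecaster has a conservative response bias.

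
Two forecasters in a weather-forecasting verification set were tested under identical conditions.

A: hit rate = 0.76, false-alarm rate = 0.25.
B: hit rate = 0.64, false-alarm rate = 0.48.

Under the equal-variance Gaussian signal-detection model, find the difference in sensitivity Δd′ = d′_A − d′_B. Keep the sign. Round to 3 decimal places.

Δd′ = 0.972

A: z(0.76) = 0.7063, z(0.25) = -0.6745, d' = 1.3808
B: z(0.64) = 0.3585, z(0.48) = -0.0502, d' = 0.4087
Δd' = d'_A − d'_B = 1.3808 − 0.4087 = 0.9721
A has the higher sensitivity.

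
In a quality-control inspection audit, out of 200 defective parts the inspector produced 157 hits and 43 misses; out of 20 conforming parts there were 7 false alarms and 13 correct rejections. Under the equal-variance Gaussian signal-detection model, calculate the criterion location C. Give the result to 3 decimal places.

H = 157/200 = 0.7850
FA = 7/20 = 0.3500
Φ⁻¹(H) = Φ⁻¹(0.7850) = 0.7892
Φ⁻¹(FA) = Φ⁻¹(0.3500) = -0.3853
c = −½·[z(H) + z(FA)] = −0.5 × (0.7892 + (-0.3853)) = -0.20195

C = -0.202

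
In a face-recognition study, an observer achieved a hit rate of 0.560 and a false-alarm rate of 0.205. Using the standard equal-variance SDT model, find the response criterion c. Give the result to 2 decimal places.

c = 0.34

z(H) = z(0.560) = 0.151
z(FA) = z(0.205) = -0.824
c = −½·[z(H) + z(FA)] = −0.5 × (0.151 + (-0.824)) = 0.3365
c > 0: the observer has a conservative response bias.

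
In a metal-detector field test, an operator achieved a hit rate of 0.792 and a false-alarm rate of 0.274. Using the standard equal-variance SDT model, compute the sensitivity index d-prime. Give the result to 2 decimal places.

d-prime = 1.41

Φ⁻¹(H) = 0.8134
Φ⁻¹(FA) = -0.6008
d' = z(H) − z(FA) = 0.8134 − (-0.6008) = 1.4142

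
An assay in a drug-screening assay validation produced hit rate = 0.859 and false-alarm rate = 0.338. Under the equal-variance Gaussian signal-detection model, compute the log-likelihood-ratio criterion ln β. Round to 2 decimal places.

ln β = -0.49

z(H) = z(0.859) = 1.076
z(FA) = z(0.338) = -0.418
ln β = −½·[z(H)² − z(FA)²] = −0.5 × (1.158 − 0.175) = -0.4915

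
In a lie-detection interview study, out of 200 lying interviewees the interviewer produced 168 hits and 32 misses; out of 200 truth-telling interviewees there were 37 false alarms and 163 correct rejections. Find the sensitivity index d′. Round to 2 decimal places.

d′ = 1.89

H = 168/200 = 0.8400
FA = 37/200 = 0.1850
z(0.8400) = 0.9945, z(0.1850) = -0.8965
d' = z(H) − z(FA) = 0.9945 − (-0.8965) = 1.8910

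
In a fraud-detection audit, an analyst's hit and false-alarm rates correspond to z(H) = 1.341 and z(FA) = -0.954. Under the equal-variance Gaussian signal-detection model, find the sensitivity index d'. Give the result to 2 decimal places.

d' = z(H) − z(FA) = 1.341 − (-0.954) = 2.295

d' = 2.30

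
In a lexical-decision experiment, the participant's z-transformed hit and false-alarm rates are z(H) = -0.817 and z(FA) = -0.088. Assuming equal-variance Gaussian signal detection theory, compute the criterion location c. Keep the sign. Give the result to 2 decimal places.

c = −½·[z(H) + z(FA)] = −½·(-0.817 + (-0.088)) = 0.4525
c > 0: the participant has a conservative response bias.

c = 0.45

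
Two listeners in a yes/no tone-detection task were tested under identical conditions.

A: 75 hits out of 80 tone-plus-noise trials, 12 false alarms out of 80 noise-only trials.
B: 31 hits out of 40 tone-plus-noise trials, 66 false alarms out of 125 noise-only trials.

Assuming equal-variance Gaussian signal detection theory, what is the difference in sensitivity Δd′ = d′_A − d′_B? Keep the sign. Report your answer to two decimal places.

Δd′ = 1.89

A: z(0.9375) = 1.534, z(0.1500) = -1.036, d' = 2.570
B: z(0.7750) = 0.755, z(0.5280) = 0.070, d' = 0.685
Δd' = d'_A − d'_B = 2.570 − 0.685 = 1.885
A has the higher sensitivity.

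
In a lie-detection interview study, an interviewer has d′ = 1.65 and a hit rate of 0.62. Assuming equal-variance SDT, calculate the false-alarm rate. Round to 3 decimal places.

z(hit rate) = z(0.62) = 0.3055
z(FA) = z(H) − d' = 0.3055 − 1.65 = -1.3445
false-alarm rate = Φ(-1.3445) = 0.0894

false-alarm rate = 0.089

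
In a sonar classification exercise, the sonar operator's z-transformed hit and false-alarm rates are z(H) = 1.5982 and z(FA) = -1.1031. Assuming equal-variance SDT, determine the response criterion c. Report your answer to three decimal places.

c = −½·[z(H) + z(FA)] = −½·(1.5982 + (-1.1031)) = -0.24755
c < 0: the sonar operator has a liberal response bias.

c = -0.248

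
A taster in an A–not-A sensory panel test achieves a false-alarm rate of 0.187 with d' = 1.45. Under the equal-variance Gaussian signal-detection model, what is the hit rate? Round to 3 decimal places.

hit rate = 0.713

z(false-alarm rate) = z(0.187) = -0.8890
z(H) = z(FA) + d' = -0.8890 + 1.45 = 0.5610
hit rate = Φ(0.5610) = 0.7126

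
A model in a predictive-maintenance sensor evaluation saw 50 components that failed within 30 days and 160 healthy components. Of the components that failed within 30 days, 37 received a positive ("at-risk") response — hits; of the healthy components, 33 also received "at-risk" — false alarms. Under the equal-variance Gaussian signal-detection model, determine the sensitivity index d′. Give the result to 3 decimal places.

d′ = 1.463

H = 37/50 = 0.7400
FA = 33/160 = 0.2062
z(0.7400) = 0.6433, z(0.2062) = -0.8197
d' = z(H) − z(FA) = 0.6433 − (-0.8197) = 1.4630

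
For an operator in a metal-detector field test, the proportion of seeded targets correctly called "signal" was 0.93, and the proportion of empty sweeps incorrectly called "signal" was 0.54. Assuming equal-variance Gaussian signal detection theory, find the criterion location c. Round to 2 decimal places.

z(H) = 1.476
z(FA) = 0.100
c = −½·[z(H) + z(FA)] = −0.5 × (1.476 + 0.100) = -0.788

c = -0.79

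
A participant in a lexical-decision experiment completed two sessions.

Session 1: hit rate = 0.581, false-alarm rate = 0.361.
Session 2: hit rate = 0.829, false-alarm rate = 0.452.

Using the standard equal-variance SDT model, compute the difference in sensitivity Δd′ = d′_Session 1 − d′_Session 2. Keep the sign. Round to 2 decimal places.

Session 1: z(0.581) = 0.204, z(0.361) = -0.356, d' = 0.560
Session 2: z(0.829) = 0.950, z(0.452) = -0.121, d' = 1.071
Δd' = d'_Session 1 − d'_Session 2 = 0.560 − 1.071 = -0.511
Session 2 has the higher sensitivity.

Δd′ = -0.51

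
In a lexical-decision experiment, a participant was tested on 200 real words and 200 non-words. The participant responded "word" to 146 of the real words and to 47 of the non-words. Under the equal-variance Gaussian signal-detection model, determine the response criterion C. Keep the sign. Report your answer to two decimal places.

H = 146/200 = 0.7300
FA = 47/200 = 0.2350
z(0.7300) = 0.6128, z(0.2350) = -0.7225
c = −½·[z(H) + z(FA)] = −0.5 × (0.6128 + (-0.7225)) = 0.05485
c > 0: the participant has a conservative response bias.

C = 0.05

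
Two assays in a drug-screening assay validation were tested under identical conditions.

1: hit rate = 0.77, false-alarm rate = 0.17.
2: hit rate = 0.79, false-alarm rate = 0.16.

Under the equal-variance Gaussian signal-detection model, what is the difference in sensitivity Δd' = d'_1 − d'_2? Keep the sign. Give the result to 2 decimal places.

1: z(0.77) = 0.739, z(0.17) = -0.954, d' = 1.693
2: z(0.79) = 0.806, z(0.16) = -0.994, d' = 1.800
Δd' = d'_1 − d'_2 = 1.693 − 1.800 = -0.107
2 has the higher sensitivity.

Δd' = -0.11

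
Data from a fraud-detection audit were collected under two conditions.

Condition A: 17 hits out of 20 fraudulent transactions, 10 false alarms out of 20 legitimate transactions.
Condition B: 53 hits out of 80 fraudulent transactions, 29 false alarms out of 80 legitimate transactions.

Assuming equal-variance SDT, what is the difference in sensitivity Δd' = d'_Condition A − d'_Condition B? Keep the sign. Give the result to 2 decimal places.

Condition A: z(0.8500) = 1.036, z(0.5000) = 0.000, d' = 1.036
Condition B: z(0.6625) = 0.419, z(0.3625) = -0.352, d' = 0.771
Δd' = d'_Condition A − d'_Condition B = 1.036 − 0.771 = 0.265
Condition A has the higher sensitivity.

Δd' = 0.27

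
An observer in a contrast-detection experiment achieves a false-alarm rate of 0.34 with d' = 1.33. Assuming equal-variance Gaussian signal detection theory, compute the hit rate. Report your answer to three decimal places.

z(false-alarm rate) = z(0.34) = -0.4125
z(H) = z(FA) + d' = -0.4125 + 1.33 = 0.9175
hit rate = Φ(0.9175) = 0.8206

hit rate = 0.821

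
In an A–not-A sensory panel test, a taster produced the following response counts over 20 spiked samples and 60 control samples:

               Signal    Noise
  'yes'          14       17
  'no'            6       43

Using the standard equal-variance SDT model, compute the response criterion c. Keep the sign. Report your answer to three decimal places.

H = 14/20 = 0.7000
FA = 17/60 = 0.2833
z(H) = z(0.7000) = 0.5244
z(FA) = z(0.2833) = -0.5731
c = −½·[z(H) + z(FA)] = −0.5 × (0.5244 + (-0.5731)) = 0.02435
c > 0: the taster has a conservative response bias.

c = 0.024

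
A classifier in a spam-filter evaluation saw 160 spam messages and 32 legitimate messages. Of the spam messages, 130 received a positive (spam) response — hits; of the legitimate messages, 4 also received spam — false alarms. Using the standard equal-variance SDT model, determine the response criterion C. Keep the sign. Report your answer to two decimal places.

C = 0.13

H = 130/160 = 0.8125
FA = 4/32 = 0.1250
z(H) = z(0.8125) = 0.887
z(FA) = z(0.1250) = -1.150
c = −½·[z(H) + z(FA)] = −0.5 × (0.887 + (-1.150)) = 0.1315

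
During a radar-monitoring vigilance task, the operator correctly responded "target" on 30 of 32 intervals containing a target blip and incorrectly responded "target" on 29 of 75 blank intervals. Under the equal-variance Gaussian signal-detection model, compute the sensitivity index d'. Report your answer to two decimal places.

d' = 1.82

H = 30/32 = 0.9375
FA = 29/75 = 0.3867
Φ⁻¹(H) = 1.534
Φ⁻¹(FA) = -0.288
d' = z(H) − z(FA) = 1.534 − (-0.288) = 1.822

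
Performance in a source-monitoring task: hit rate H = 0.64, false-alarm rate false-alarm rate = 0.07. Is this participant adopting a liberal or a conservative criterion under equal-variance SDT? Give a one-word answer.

conservative

z(H) = 0.358, z(FA) = -1.476
c = −½·(z(H) + z(FA)) = 0.559
c > 0 → conservative criterion (biased toward responding “no”).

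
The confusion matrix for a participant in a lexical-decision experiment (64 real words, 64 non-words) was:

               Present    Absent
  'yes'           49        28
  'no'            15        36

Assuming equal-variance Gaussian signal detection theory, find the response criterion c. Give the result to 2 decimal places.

c = -0.28

H = 49/64 = 0.7656
FA = 28/64 = 0.4375
z(H) = z(0.7656) = 0.724
z(FA) = z(0.4375) = -0.157
c = −½·[z(H) + z(FA)] = −0.5 × (0.724 + (-0.157)) = -0.2835
c < 0: the participant has a liberal response bias.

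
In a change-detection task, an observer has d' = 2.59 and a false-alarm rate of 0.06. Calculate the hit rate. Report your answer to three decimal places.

hit rate = 0.850

z(false-alarm rate) = z(0.06) = -1.5548
z(H) = z(FA) + d' = -1.5548 + 2.59 = 1.0352
hit rate = Φ(1.0352) = 0.8497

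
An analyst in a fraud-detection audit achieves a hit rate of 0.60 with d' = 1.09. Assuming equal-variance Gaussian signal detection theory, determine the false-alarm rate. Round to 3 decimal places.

z(hit rate) = z(0.60) = 0.2533
z(FA) = z(H) − d' = 0.2533 − 1.09 = -0.8367
false-alarm rate = Φ(-0.8367) = 0.2014

false-alarm rate = 0.201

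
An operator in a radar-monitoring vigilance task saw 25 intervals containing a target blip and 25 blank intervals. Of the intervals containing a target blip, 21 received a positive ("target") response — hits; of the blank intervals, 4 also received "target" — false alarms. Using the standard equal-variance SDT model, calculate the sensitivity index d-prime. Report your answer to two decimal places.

H = 21/25 = 0.8400
FA = 4/25 = 0.1600
z(H) = z(0.8400) = 0.9945
z(FA) = z(0.1600) = -0.9945
d' = z(H) − z(FA) = 0.9945 − (-0.9945) = 1.9890

d-prime = 1.99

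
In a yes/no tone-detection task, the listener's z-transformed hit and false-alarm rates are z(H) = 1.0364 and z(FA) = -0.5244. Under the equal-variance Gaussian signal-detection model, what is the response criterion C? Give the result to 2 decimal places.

C = -0.26

c = −½·[z(H) + z(FA)] = −½·(1.0364 + (-0.5244)) = -0.2560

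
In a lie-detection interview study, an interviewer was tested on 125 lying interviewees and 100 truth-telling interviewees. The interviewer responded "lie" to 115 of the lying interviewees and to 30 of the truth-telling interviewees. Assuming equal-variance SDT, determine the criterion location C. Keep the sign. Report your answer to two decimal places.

C = -0.44

H = 115/125 = 0.9200
FA = 30/100 = 0.3000
Φ⁻¹(H) = 1.4051
Φ⁻¹(FA) = -0.5244
c = −½·[z(H) + z(FA)] = −0.5 × (1.4051 + (-0.5244)) = -0.44035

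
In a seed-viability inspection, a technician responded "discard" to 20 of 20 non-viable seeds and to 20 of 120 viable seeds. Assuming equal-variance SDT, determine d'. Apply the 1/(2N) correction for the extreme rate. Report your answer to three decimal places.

The hit rate is 20/20 = 1, so apply the 1/(2N) correction: H → 1 − 1/(2·20) = 0.97500.
z(H) = z(0.97500) = 1.9600
z(FA) = z(0.16667) = -0.9674
d' = 1.9600 − (-0.9674) = 2.9274

d' = 2.927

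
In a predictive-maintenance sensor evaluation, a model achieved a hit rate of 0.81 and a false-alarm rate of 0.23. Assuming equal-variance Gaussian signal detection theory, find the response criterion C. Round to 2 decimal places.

z(H) = z(0.81) = 0.878
z(FA) = z(0.23) = -0.739
c = −½·[z(H) + z(FA)] = −0.5 × (0.878 + (-0.739)) = -0.0695
c < 0: the model has a liberal response bias.

C = -0.07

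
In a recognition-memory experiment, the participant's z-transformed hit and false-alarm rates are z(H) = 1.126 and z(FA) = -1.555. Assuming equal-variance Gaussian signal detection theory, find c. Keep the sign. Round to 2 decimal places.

c = 0.21

c = −½·[z(H) + z(FA)] = −½·(1.126 + (-1.555)) = 0.2145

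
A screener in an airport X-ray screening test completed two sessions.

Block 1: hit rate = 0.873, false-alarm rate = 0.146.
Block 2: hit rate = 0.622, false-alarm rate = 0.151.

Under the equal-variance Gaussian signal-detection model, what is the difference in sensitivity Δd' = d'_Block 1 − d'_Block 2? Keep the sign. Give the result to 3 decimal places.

Block 1: z(0.873) = 1.1407, z(0.146) = -1.0537, d' = 2.1944
Block 2: z(0.622) = 0.3107, z(0.151) = -1.0322, d' = 1.3429
Δd' = d'_Block 1 − d'_Block 2 = 2.1944 − 1.3429 = 0.8515
Block 1 has the higher sensitivity.

Δd' = 0.852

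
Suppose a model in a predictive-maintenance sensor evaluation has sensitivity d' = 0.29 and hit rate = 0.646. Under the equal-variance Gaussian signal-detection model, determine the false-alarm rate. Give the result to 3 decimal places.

z(hit rate) = z(0.646) = 0.3745
z(FA) = z(H) − d' = 0.3745 − 0.29 = 0.0845
false-alarm rate = Φ(0.0845) = 0.5337

false-alarm rate = 0.534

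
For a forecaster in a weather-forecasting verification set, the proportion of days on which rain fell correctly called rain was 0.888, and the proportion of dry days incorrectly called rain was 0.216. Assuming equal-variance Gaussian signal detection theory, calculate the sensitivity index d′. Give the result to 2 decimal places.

z(0.888) = 1.216, z(0.216) = -0.786
d' = z(H) − z(FA) = 1.216 − (-0.786) = 2.002

d′ = 2.00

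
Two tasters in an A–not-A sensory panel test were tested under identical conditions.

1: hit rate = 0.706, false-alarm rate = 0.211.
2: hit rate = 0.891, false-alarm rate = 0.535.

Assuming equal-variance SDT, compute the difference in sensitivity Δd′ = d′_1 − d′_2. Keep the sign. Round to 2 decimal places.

1: z(0.706) = 0.542, z(0.211) = -0.803, d' = 1.345
2: z(0.891) = 1.232, z(0.535) = 0.088, d' = 1.144
Δd' = d'_1 − d'_2 = 1.345 − 1.144 = 0.201
1 has the higher sensitivity.

Δd′ = 0.20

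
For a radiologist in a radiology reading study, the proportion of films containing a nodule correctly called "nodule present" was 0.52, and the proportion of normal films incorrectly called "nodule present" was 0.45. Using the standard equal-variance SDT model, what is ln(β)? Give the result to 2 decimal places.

ln β = 0.01

z(H) = 0.050
z(FA) = -0.126
ln β = −½·[z(H)² − z(FA)²] = −0.5 × (0.003 − 0.016) = 0.0065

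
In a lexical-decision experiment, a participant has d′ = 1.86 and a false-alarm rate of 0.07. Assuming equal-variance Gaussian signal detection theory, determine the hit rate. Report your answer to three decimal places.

hit rate = 0.650

z(false-alarm rate) = z(0.07) = -1.4758
z(H) = z(FA) + d' = -1.4758 + 1.86 = 0.3842
hit rate = Φ(0.3842) = 0.6496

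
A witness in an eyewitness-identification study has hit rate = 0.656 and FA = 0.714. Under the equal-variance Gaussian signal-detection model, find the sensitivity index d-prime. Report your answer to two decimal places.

Φ⁻¹(H) = Φ⁻¹(0.656) = 0.402
Φ⁻¹(FA) = Φ⁻¹(0.714) = 0.565
d' = z(H) − z(FA) = 0.402 − 0.565 = -0.163

d-prime = -0.16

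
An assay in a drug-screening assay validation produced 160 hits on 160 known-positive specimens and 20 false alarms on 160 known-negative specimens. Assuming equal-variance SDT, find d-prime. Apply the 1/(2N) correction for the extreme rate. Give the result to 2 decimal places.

The hit rate is 160/160 = 1, so apply the 1/(2N) correction: H → 1 − 1/(2·160) = 0.99687.
z(H) = z(0.99687) = 2.734
z(FA) = z(0.12500) = -1.150
d' = 2.734 − (-1.150) = 3.884

d-prime = 3.88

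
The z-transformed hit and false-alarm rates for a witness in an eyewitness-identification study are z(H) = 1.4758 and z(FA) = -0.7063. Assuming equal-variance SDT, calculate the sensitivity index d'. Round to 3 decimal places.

d' = 2.182

d' = z(H) − z(FA) = 1.4758 − (-0.7063) = 2.1821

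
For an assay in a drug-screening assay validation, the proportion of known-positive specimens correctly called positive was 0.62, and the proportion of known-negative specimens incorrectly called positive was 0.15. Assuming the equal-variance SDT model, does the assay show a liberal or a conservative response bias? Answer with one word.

z(H) = 0.305, z(FA) = -1.036
c = −½·(z(H) + z(FA)) = 0.3655
c > 0 → conservative criterion (biased toward responding “no”).

conservative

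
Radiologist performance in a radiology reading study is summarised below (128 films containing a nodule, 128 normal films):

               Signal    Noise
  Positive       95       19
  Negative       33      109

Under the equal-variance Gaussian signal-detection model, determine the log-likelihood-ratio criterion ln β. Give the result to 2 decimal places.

H = 95/128 = 0.7422
FA = 19/128 = 0.1484
z(0.7422) = 0.650, z(0.1484) = -1.043
ln β = −½·[z(H)² − z(FA)²] = −0.5 × (0.423 − 1.088) = 0.3325

ln β = 0.33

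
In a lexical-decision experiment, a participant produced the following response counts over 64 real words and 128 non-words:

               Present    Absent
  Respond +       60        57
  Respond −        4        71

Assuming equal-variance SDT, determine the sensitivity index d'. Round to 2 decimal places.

d' = 1.67

H = 60/64 = 0.9375
FA = 57/128 = 0.4453
z(H) = 1.5341
z(FA) = -0.1375
d' = z(H) − z(FA) = 1.5341 − (-0.1375) = 1.6716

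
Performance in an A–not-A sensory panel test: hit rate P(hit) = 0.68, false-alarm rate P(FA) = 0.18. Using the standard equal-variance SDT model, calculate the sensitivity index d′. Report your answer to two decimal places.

d′ = 1.38

z(0.68) = 0.468, z(0.18) = -0.915
d' = z(H) − z(FA) = 0.468 − (-0.915) = 1.383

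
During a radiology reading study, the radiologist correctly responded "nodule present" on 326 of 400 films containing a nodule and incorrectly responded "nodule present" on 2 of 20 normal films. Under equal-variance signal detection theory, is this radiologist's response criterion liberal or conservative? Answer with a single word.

z(H) = 0.896, z(FA) = -1.282
c = −½·(z(H) + z(FA)) = 0.193
c > 0 → conservative criterion (biased toward responding “no”).

conservative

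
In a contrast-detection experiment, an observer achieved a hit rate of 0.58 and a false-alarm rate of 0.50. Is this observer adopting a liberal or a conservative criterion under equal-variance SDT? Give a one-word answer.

z(H) = 0.202, z(FA) = 0.000
c = −½·(z(H) + z(FA)) = -0.101
c < 0 → liberal criterion (biased toward responding “yes”).

liberal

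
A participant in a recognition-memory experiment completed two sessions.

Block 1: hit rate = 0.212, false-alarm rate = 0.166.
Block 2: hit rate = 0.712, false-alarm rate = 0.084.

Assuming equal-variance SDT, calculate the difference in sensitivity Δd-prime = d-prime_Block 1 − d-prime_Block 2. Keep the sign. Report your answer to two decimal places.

Block 1: z(0.212) = -0.800, z(0.166) = -0.970, d' = 0.170
Block 2: z(0.712) = 0.559, z(0.084) = -1.379, d' = 1.938
Δd' = d'_Block 1 − d'_Block 2 = 0.170 − 1.938 = -1.768
Block 2 has the higher sensitivity.

Δd-prime = -1.77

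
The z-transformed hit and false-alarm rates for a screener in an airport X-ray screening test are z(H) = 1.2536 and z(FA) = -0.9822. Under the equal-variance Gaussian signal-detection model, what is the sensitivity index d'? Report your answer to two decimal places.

d' = 2.24

d' = z(H) − z(FA) = 1.2536 − (-0.9822) = 2.2358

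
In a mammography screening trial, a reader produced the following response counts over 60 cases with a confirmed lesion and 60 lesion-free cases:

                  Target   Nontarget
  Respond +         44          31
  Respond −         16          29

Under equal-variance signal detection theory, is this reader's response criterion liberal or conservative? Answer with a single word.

z(H) = 0.623, z(FA) = 0.042
c = −½·(z(H) + z(FA)) = -0.3325
c < 0 → liberal criterion (biased toward responding “yes”).

liberal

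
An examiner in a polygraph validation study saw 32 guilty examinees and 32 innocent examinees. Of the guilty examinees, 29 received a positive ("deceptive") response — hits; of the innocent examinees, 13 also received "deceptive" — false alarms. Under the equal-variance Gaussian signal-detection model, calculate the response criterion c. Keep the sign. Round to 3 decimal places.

c = -0.540

H = 29/32 = 0.9062
FA = 13/32 = 0.4062
z(H) = z(0.9062) = 1.3177
z(FA) = z(0.4062) = -0.2373
c = −½·[z(H) + z(FA)] = −0.5 × (1.3177 + (-0.2373)) = -0.5402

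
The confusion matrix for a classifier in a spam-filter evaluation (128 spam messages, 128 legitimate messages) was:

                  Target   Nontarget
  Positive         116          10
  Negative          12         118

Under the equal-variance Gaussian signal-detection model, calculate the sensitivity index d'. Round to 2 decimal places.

d' = 2.74

H = 116/128 = 0.9062
FA = 10/128 = 0.0781
z(0.9062) = 1.3177, z(0.0781) = -1.4180
d' = z(H) − z(FA) = 1.3177 − (-1.4180) = 2.7357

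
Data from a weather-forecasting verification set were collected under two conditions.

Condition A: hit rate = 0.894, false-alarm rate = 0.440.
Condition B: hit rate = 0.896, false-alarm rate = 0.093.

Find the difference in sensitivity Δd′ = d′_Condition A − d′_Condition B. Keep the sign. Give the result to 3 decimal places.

Δd′ = -1.183

Condition A: z(0.894) = 1.2481, z(0.440) = -0.1510, d' = 1.3991
Condition B: z(0.896) = 1.2591, z(0.093) = -1.3225, d' = 2.5816
Δd' = d'_Condition A − d'_Condition B = 1.3991 − 2.5816 = -1.1825
Condition B has the higher sensitivity.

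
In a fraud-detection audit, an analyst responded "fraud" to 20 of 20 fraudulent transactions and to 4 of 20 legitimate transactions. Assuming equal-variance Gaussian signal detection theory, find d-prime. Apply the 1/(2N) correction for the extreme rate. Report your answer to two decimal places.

d-prime = 2.80

The hit rate is 20/20 = 1, so apply the 1/(2N) correction: H → 1 − 1/(2·20) = 0.97500.
z(H) = z(0.97500) = 1.960
z(FA) = z(0.20000) = -0.842
d' = 1.960 − (-0.842) = 2.802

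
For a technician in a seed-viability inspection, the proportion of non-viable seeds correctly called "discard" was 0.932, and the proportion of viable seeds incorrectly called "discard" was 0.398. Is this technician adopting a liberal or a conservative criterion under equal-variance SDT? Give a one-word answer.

z(H) = 1.491, z(FA) = -0.259
c = −½·(z(H) + z(FA)) = -0.616
c < 0 → liberal criterion (biased toward responding “yes”).

liberal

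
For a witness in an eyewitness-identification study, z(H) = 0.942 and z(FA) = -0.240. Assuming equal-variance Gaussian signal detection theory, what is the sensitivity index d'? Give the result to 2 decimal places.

d' = z(H) − z(FA) = 0.942 − (-0.240) = 1.182

d' = 1.18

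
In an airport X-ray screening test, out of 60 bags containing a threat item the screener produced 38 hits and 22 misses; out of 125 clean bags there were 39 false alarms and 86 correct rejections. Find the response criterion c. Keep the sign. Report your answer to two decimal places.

H = 38/60 = 0.6333
FA = 39/125 = 0.3120
z(H) = 0.3406
z(FA) = -0.4902
c = −½·[z(H) + z(FA)] = −0.5 × (0.3406 + (-0.4902)) = 0.0748

c = 0.07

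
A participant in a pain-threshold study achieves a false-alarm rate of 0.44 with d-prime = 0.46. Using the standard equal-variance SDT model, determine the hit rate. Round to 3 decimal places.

hit rate = 0.621

z(false-alarm rate) = z(0.44) = -0.1510
z(H) = z(FA) + d' = -0.1510 + 0.46 = 0.3090
hit rate = Φ(0.3090) = 0.6213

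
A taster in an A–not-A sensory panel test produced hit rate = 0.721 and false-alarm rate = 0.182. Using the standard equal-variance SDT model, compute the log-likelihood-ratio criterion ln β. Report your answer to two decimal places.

ln β = 0.24

Φ⁻¹(H) = Φ⁻¹(0.721) = 0.586
Φ⁻¹(FA) = Φ⁻¹(0.182) = -0.908
ln β = −½·[z(H)² − z(FA)²] = −0.5 × (0.343 − 0.824) = 0.2405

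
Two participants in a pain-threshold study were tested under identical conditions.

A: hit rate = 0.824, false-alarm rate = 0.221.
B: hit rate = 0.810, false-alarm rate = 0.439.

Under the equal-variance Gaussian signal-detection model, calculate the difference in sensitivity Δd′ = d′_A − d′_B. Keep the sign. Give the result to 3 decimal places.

Δd′ = 0.668

A: z(0.824) = 0.9307, z(0.221) = -0.7688, d' = 1.6995
B: z(0.810) = 0.8779, z(0.439) = -0.1535, d' = 1.0314
Δd' = d'_A − d'_B = 1.6995 − 1.0314 = 0.6681
A has the higher sensitivity.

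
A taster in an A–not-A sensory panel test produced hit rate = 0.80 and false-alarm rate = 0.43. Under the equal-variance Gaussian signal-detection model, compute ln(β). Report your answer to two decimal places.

Φ⁻¹(H) = 0.842
Φ⁻¹(FA) = -0.176
ln β = −½·[z(H)² − z(FA)²] = −0.5 × (0.709 − 0.031) = -0.339

ln β = -0.34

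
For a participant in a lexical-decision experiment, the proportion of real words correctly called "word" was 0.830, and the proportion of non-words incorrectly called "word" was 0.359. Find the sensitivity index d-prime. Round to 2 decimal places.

Φ⁻¹(H) = Φ⁻¹(0.830) = 0.954
Φ⁻¹(FA) = Φ⁻¹(0.359) = -0.361
d' = z(H) − z(FA) = 0.954 − (-0.361) = 1.315

d-prime = 1.32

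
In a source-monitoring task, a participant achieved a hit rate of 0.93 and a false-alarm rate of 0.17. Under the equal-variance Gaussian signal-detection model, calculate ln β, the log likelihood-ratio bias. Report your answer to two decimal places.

z(H) = z(0.93) = 1.476
z(FA) = z(0.17) = -0.954
ln β = −½·[z(H)² − z(FA)²] = −0.5 × (2.179 − 0.910) = -0.6345

ln β = -0.63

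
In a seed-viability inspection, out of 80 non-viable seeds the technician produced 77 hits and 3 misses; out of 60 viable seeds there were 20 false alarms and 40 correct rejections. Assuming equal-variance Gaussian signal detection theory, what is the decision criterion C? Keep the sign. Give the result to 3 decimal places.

C = -0.675

H = 77/80 = 0.9625
FA = 20/60 = 0.3333
z(H) = z(0.9625) = 1.7805
z(FA) = z(0.3333) = -0.4308
c = −½·[z(H) + z(FA)] = −0.5 × (1.7805 + (-0.4308)) = -0.67485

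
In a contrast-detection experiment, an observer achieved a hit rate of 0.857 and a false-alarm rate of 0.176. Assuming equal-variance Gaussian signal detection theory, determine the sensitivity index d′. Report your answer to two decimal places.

z(H) = 1.0669
z(FA) = -0.9307
d' = z(H) − z(FA) = 1.0669 − (-0.9307) = 1.9976

d′ = 2.00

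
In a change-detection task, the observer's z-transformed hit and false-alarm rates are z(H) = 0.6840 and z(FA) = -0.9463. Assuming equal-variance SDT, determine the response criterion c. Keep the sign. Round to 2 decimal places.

c = −½·[z(H) + z(FA)] = −½·(0.6840 + (-0.9463)) = 0.13115
c > 0: the observer has a conservative response bias.

c = 0.13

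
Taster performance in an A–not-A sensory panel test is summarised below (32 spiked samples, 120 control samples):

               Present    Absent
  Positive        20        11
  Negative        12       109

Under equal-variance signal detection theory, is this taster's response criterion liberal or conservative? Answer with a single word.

conservative

z(H) = 0.319, z(FA) = -1.331
c = −½·(z(H) + z(FA)) = 0.506
c > 0 → conservative criterion (biased toward responding “no”).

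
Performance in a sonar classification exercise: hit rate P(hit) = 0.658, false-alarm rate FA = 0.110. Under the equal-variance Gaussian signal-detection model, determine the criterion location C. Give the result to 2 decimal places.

C = 0.41

z(H) = z(0.658) = 0.4070
z(FA) = z(0.110) = -1.2265
c = −½·[z(H) + z(FA)] = −0.5 × (0.4070 + (-1.2265)) = 0.40975
c > 0: the sonar operator has a conservative response bias.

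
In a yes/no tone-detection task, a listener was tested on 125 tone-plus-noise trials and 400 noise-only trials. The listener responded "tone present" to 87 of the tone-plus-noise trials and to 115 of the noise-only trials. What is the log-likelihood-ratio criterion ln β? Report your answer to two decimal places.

H = 87/125 = 0.6960
FA = 115/400 = 0.2875
Φ⁻¹(H) = 0.513
Φ⁻¹(FA) = -0.561
ln β = −½·[z(H)² − z(FA)²] = −0.5 × (0.263 − 0.315) = 0.026

ln β = 0.03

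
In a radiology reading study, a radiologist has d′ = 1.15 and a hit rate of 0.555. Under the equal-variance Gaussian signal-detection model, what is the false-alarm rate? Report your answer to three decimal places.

z(hit rate) = z(0.555) = 0.1383
z(FA) = z(H) − d' = 0.1383 − 1.15 = -1.0117
false-alarm rate = Φ(-1.0117) = 0.1558

false-alarm rate = 0.156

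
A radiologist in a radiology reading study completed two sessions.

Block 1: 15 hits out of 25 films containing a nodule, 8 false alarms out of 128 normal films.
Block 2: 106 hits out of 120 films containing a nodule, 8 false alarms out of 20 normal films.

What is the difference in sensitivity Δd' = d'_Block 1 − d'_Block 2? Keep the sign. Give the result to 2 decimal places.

Block 1: z(0.6000) = 0.253, z(0.0625) = -1.534, d' = 1.787
Block 2: z(0.8833) = 1.192, z(0.4000) = -0.253, d' = 1.445
Δd' = d'_Block 1 − d'_Block 2 = 1.787 − 1.445 = 0.342
Block 1 has the higher sensitivity.

Δd' = 0.34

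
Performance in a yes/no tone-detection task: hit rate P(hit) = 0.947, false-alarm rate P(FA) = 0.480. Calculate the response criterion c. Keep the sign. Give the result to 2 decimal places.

c = -0.78

z(H) = 1.616
z(FA) = -0.050
c = −½·[z(H) + z(FA)] = −0.5 × (1.616 + (-0.050)) = -0.783
c < 0: the listener has a liberal response bias.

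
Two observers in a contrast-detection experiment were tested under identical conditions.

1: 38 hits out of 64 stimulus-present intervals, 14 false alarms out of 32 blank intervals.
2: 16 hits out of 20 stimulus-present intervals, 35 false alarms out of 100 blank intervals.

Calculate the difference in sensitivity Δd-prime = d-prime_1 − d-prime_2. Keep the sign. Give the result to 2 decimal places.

Δd-prime = -0.83

1: z(0.5938) = 0.237, z(0.4375) = -0.157, d' = 0.394
2: z(0.8000) = 0.842, z(0.3500) = -0.385, d' = 1.227
Δd' = d'_1 − d'_2 = 0.394 − 1.227 = -0.833
2 has the higher sensitivity.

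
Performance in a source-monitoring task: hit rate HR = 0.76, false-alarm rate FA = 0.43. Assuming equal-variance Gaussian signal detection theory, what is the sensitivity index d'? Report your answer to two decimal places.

Φ⁻¹(H) = Φ⁻¹(0.76) = 0.706
Φ⁻¹(FA) = Φ⁻¹(0.43) = -0.176
d' = z(H) − z(FA) = 0.706 − (-0.176) = 0.882

d' = 0.88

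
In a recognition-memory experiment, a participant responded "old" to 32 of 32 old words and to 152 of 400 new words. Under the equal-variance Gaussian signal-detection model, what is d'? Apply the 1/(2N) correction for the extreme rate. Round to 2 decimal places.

The hit rate is 32/32 = 1, so apply the 1/(2N) correction: H → 1 − 1/(2·32) = 0.98438.
z(H) = z(0.98438) = 2.154
z(FA) = z(0.38000) = -0.305
d' = 2.154 − (-0.305) = 2.459

d' = 2.46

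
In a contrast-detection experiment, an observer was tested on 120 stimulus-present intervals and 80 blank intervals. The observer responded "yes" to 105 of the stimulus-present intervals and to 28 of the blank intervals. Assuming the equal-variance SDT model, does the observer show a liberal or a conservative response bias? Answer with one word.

z(H) = 1.150, z(FA) = -0.385
c = −½·(z(H) + z(FA)) = -0.3825
c < 0 → liberal criterion (biased toward responding “yes”).

liberal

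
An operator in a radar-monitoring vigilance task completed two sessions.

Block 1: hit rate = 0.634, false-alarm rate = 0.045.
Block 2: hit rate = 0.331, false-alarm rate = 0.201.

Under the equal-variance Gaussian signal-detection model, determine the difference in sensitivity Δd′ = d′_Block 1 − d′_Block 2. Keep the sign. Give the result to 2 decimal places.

Block 1: z(0.634) = 0.342, z(0.045) = -1.695, d' = 2.037
Block 2: z(0.331) = -0.437, z(0.201) = -0.838, d' = 0.401
Δd' = d'_Block 1 − d'_Block 2 = 2.037 − 0.401 = 1.636
Block 1 has the higher sensitivity.

Δd′ = 1.64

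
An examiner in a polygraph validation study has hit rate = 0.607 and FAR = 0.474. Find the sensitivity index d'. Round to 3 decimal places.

d' = 0.337

z(0.607) = 0.2715, z(0.474) = -0.0652
d' = z(H) − z(FA) = 0.2715 − (-0.0652) = 0.3367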